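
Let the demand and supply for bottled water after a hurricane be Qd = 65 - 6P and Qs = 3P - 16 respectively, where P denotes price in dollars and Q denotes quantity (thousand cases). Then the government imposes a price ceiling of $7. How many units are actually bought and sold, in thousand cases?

In a free market, 65 - 6P = 3P - 16 gives the equilibrium P* = 9, Q* = 11.
Because the ceiling (7) lies below the market-clearing price, it is binding.
At P = 7: Qd = 65 - 6·7 = 23 and Qs = 3·7 - 16 = 5.
The quantity actually transacted is the short side, supply: 5.

5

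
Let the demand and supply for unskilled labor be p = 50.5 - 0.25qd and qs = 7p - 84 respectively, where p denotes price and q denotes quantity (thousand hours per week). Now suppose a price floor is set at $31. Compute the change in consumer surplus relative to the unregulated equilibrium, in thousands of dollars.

Rearranging demand gives qd = 202 - 4p. Setting quantity demanded equal to quantity supplied, 202 - 4p = 7p - 84, gives p* = 26 and q* = 98.
Since 31 > 26, the floor is binding.
At p = 31: qd = 202 - 4·31 = 78 and qs = 7·31 - 84 = 133.
Consumer surplus without the control is ½ · (50.5 - 26) · 98 = 1200.5.
With the floor, consumers buy 78 units at 31, so CS = ½ · (50.5 - 31) · 78 = 760.5.
Change in consumer surplus = 760.5 - 1200.5 = -440.

-440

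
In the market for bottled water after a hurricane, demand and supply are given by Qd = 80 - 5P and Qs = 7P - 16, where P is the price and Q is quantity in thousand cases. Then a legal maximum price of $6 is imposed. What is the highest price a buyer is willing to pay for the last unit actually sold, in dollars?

10.8

Without the control the market clears where 80 - 5P = 7P - 16, i.e. P* = 8 and Q* = 40.
Since 6 < 8, the ceiling is binding.
At P = 6: Qd = 80 - 5·6 = 50 and Qs = 7·6 - 16 = 26.
Only 26 units reach the market. On the demand curve, the marginal buyer's willingness to pay at Q = 26 is (80 - 26)/5 = 10.8.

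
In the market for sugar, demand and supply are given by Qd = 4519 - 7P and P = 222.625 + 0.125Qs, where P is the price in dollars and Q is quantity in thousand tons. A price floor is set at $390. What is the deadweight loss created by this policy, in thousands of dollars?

Rearranging supply gives Qs = 8P - 1781. Setting quantity demanded equal to quantity supplied, 4519 - 7P = 8P - 1781, gives P* = 420 and Q* = 1579.
Since 390 is below P* = 420, the floor does not bind and the free-market outcome prevails.
Since the control does not bind, no trades are prevented and deadweight loss is zero.

0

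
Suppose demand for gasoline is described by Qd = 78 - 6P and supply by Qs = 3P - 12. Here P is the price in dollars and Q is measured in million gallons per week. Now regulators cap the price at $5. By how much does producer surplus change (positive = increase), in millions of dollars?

-52.5

Equilibrium: 78 - 6P = 3P - 12, so 90 = 9P and P* = 10, Q* = 18.
Since 5 < 10, the ceiling is binding.
At P = 5: Qd = 78 - 6·5 = 48 and Qs = 3·5 - 12 = 3.
Producer surplus without the control is ½ · (10 - 4) · 18 = 54.
With the ceiling, producers sell 3 units at 5, so PS = ½ · (5 - 4) · 3 = 1.5.
Change in producer surplus = 1.5 - 54 = -52.5.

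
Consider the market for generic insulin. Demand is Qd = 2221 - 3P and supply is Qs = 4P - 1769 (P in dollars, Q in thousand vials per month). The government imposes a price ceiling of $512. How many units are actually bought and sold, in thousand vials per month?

279

In a free market, 2221 - 3P = 4P - 1769 gives the equilibrium P* = 570, Q* = 511.
Because the ceiling (512) lies below the market-clearing price, it is binding.
At P = 512: Qd = 2221 - 3·512 = 685 and Qs = 4·512 - 1769 = 279.
The quantity actually transacted is the short side, supply: 279.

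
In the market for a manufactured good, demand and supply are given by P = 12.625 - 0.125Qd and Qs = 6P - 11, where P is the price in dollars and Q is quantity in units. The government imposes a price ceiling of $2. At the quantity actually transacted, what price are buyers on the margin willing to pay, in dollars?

12.5

Rearranging demand gives Qd = 101 - 8P. In a free market, 101 - 8P = 6P - 11 gives the equilibrium P* = 8, Q* = 37.
Because the ceiling (2) lies below the market-clearing price, it is binding.
At P = 2: Qd = 101 - 8·2 = 85 and Qs = 6·2 - 11 = 1.
Only 1 units reach the market. On the demand curve, the marginal buyer's willingness to pay at Q = 1 is (101 - 1)/8 = 12.5.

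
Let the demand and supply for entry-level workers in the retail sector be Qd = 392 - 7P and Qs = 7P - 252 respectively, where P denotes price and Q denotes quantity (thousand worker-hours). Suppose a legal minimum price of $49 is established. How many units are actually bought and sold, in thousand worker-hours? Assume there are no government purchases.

Equilibrium: 392 - 7P = 7P - 252, so 644 = 14P and P* = 46, Q* = 70.
The floor of 49 is above the equilibrium price 46, so it binds.
At P = 49: Qd = 392 - 7·49 = 49 and Qs = 7·49 - 252 = 91.
The quantity actually transacted is the short side, demand: 49.

49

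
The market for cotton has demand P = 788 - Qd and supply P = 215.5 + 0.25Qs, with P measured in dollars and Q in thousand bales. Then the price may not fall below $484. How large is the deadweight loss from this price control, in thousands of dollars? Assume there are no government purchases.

14822.5

Rearranging demand gives Qd = 788 - P; rearranging supply gives Qs = 4P - 862. Setting quantity demanded equal to quantity supplied, 788 - P = 4P - 862, gives P* = 330 and Q* = 458.
The floor of 484 is above the equilibrium price 330, so it binds.
At P = 484: Qd = 788 - 484 = 304 and Qs = 4·484 - 862 = 1074.
Quantity traded falls to 304. At Q = 304 the demand price is 788 - 304 = 484 and the supply price is (862 + 304)/4 = 291.5.
Deadweight loss = ½ · (484 - 291.5) · (458 - 304) = ½ · 192.5 · 154 = 14822.5.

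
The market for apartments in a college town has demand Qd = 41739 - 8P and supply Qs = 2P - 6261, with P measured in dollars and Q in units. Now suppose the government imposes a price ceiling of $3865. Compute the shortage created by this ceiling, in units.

9350

In a free market, 41739 - 8P = 2P - 6261 gives the equilibrium P* = 4800, Q* = 3339.
The ceiling of 3865 is below the equilibrium price 4800, so it binds.
At P = 3865: Qd = 41739 - 8·3865 = 10819 and Qs = 2·3865 - 6261 = 1469.
Shortage = Qd - Qs = 10819 - 1469 = 9350.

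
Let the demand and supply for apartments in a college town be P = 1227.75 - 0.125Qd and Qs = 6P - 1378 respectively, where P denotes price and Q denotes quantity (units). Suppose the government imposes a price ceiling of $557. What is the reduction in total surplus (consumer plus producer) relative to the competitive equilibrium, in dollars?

Rearranging demand gives Qd = 9822 - 8P. In a free market, 9822 - 8P = 6P - 1378 gives the equilibrium P* = 800, Q* = 3422.
The ceiling of 557 is below the equilibrium price 800, so it binds.
At P = 557: Qd = 9822 - 8·557 = 5366 and Qs = 6·557 - 1378 = 1964.
Quantity traded falls to 1964. At Q = 1964 the demand price is (9822 - 1964)/8 = 982.25 and the supply price is (1378 + 1964)/6 = 557.
Deadweight loss = ½ · (982.25 - 557) · (3422 - 1964) = ½ · 425.25 · 1458 = 310007.25.

310007.25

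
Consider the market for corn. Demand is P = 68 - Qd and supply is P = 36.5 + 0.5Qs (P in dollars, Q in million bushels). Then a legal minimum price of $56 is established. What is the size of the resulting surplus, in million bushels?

Rearranging demand gives Qd = 68 - P; rearranging supply gives Qs = 2P - 73. Equilibrium: 68 - P = 2P - 73, so 141 = 3P and P* = 47, Q* = 21.
Since 56 > 47, the floor is binding.
At P = 56: Qd = 68 - 56 = 12 and Qs = 2·56 - 73 = 39.
Surplus = Qs - Qd = 39 - 12 = 27.

27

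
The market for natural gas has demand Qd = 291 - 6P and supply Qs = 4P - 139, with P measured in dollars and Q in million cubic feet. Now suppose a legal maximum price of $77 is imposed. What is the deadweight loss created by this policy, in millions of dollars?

Equilibrium: 291 - 6P = 4P - 139, so 430 = 10P and P* = 43, Q* = 33.
The ceiling of 77 is above the equilibrium price 43, so it is not binding; the market clears at P* = 43, Q* = 33.
Since the control does not bind, no trades are prevented and deadweight loss is zero.

0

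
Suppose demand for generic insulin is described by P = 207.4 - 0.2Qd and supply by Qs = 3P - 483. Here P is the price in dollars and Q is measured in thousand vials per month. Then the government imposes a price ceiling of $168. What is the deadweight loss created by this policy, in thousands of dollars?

1161.6

Rearranging demand gives Qd = 1037 - 5P. In a free market, 1037 - 5P = 3P - 483 gives the equilibrium P* = 190, Q* = 87.
Since 168 < 190, the ceiling is binding.
At P = 168: Qd = 1037 - 5·168 = 197 and Qs = 3·168 - 483 = 21.
Quantity traded falls to 21. At Q = 21 the demand price is (1037 - 21)/5 = 203.2 and the supply price is (483 + 21)/3 = 168.
Deadweight loss = ½ · (203.2 - 168) · (87 - 21) = ½ · 35.2 · 66 = 1161.6.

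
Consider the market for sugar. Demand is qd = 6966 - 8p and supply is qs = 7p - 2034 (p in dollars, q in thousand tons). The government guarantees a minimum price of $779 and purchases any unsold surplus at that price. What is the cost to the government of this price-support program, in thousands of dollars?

2091615

Setting quantity demanded equal to quantity supplied, 6966 - 8p = 7p - 2034, gives p* = 600 and q* = 2166.
The floor of 779 is above the equilibrium price 600, so it binds.
At p = 779: qd = 6966 - 8·779 = 734 and qs = 7·779 - 2034 = 3419.
Surplus = qs - qd = 2685.
Government expenditure = surplus × support price = 2685 × 779 = 2091615.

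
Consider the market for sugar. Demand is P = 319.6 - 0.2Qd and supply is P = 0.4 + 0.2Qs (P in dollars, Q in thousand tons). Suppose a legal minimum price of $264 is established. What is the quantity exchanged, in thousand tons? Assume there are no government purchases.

Rearranging demand gives Qd = 1598 - 5P; rearranging supply gives Qs = 5P - 2. Equilibrium: 1598 - 5P = 5P - 2, so 1600 = 10P and P* = 160, Q* = 798.
The floor of 264 is above the equilibrium price 160, so it binds.
At P = 264: Qd = 1598 - 5·264 = 278 and Qs = 5·264 - 2 = 1318.
The quantity actually transacted is the short side, demand: 278.

278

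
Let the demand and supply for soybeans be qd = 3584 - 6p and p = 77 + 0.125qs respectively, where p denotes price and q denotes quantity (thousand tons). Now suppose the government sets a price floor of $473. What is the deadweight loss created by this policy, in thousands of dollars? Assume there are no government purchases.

157127.25

Rearranging supply gives qs = 8p - 616. Equilibrium: 3584 - 6p = 8p - 616, so 4200 = 14p and p* = 300, q* = 1784.
The floor of 473 is above the equilibrium price 300, so it binds.
At p = 473: qd = 3584 - 6·473 = 746 and qs = 8·473 - 616 = 3168.
Quantity traded falls to 746. At q = 746 the demand price is (3584 - 746)/6 = 473 and the supply price is (616 + 746)/8 = 170.25.
Deadweight loss = ½ · (473 - 170.25) · (1784 - 746) = ½ · 302.75 · 1038 = 157127.25.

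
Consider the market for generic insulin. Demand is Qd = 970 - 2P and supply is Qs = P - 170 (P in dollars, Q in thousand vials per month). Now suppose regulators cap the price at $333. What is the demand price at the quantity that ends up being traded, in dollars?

In a free market, 970 - 2P = P - 170 gives the equilibrium P* = 380, Q* = 210.
The ceiling of 333 is below the equilibrium price 380, so it binds.
At P = 333: Qd = 970 - 2·333 = 304 and Qs = 333 - 170 = 163.
Only 163 units reach the market. On the demand curve, the marginal buyer's willingness to pay at Q = 163 is (970 - 163)/2 = 403.5.

403.5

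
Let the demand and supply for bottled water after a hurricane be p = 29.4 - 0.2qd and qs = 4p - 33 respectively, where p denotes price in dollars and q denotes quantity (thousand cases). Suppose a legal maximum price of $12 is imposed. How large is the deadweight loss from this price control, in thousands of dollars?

230.4

Rearranging demand gives qd = 147 - 5p. Setting quantity demanded equal to quantity supplied, 147 - 5p = 4p - 33, gives p* = 20 and q* = 47.
Because the ceiling (12) lies below the market-clearing price, it is binding.
At p = 12: qd = 147 - 5·12 = 87 and qs = 4·12 - 33 = 15.
Quantity traded falls to 15. At q = 15 the demand price is (147 - 15)/5 = 26.4 and the supply price is (33 + 15)/4 = 12.
Deadweight loss = ½ · (26.4 - 12) · (47 - 15) = ½ · 14.4 · 32 = 230.4.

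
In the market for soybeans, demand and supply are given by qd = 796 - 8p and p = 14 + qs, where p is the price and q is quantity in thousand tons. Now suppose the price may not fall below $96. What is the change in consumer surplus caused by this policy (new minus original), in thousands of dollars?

Rearranging supply gives qs = p - 14. Setting quantity demanded equal to quantity supplied, 796 - 8p = p - 14, gives p* = 90 and q* = 76.
Because the floor (96) lies above the market-clearing price, it is binding.
At p = 96: qd = 796 - 8·96 = 28 and qs = 96 - 14 = 82.
Consumer surplus without the control is ½ · (99.5 - 90) · 76 = 361.
With the floor, consumers buy 28 units at 96, so CS = ½ · (99.5 - 96) · 28 = 49.
Change in consumer surplus = 49 - 361 = -312.

-312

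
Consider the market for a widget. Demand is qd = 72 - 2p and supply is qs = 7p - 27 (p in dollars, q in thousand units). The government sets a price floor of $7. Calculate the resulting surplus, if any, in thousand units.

0

In a free market, 72 - 2p = 7p - 27 gives the equilibrium p* = 11, q* = 50.
The floor of 7 is below the equilibrium price 11, so it is not binding; the market clears at p* = 11, q* = 50.
Since the control does not bind, there is no surplus.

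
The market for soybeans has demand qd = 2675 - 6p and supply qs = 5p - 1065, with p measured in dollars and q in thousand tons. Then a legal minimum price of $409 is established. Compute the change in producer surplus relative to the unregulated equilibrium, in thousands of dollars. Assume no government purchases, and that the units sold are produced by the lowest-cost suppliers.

Equilibrium: 2675 - 6p = 5p - 1065, so 3740 = 11p and p* = 340, q* = 635.
The floor of 409 is above the equilibrium price 340, so it binds.
At p = 409: qd = 2675 - 6·409 = 221 and qs = 5·409 - 1065 = 980.
Producer surplus without the control is ½ · (340 - 213) · 635 = 40322.5.
With the floor, 221 units are sold at 409. The supply price at q = 221 is 257.2, so PS = ½ · [(409 - 213) + (409 - 257.2)] · 221 = 38431.9.
Change in producer surplus = 38431.9 - 40322.5 = -1890.6.

-1890.6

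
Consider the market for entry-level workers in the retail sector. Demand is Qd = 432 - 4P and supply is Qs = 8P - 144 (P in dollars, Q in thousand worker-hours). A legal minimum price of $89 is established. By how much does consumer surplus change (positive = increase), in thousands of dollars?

-6478

Equilibrium: 432 - 4P = 8P - 144, so 576 = 12P and P* = 48, Q* = 240.
Since 89 > 48, the floor is binding.
At P = 89: Qd = 432 - 4·89 = 76 and Qs = 8·89 - 144 = 568.
Consumer surplus without the control is ½ · (108 - 48) · 240 = 7200.
With the floor, consumers buy 76 units at 89, so CS = ½ · (108 - 89) · 76 = 722.
Change in consumer surplus = 722 - 7200 = -6478.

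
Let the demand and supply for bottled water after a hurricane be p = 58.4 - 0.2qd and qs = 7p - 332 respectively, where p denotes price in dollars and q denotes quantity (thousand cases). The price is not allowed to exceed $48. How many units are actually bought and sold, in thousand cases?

4

Rearranging demand gives qd = 292 - 5p. Without the control the market clears where 292 - 5p = 7p - 332, i.e. p* = 52 and q* = 32.
The ceiling of 48 is below the equilibrium price 52, so it binds.
At p = 48: qd = 292 - 5·48 = 52 and qs = 7·48 - 332 = 4.
The quantity actually transacted is the short side, supply: 4.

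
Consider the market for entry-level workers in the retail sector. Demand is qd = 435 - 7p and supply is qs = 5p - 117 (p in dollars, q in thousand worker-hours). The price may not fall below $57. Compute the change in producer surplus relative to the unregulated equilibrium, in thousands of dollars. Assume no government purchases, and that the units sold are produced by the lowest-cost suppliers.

-196.9

Setting quantity demanded equal to quantity supplied, 435 - 7p = 5p - 117, gives p* = 46 and q* = 113.
The floor of 57 is above the equilibrium price 46, so it binds.
At p = 57: qd = 435 - 7·57 = 36 and qs = 5·57 - 117 = 168.
Producer surplus without the control is ½ · (46 - 23.4) · 113 = 1276.9.
With the floor, 36 units are sold at 57. The supply price at q = 36 is 30.6, so PS = ½ · [(57 - 23.4) + (57 - 30.6)] · 36 = 1080.
Change in producer surplus = 1080 - 1276.9 = -196.9.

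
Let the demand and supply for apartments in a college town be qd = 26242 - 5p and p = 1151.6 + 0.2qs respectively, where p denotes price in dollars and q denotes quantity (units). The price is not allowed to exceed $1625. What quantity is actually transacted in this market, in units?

Rearranging supply gives qs = 5p - 5758. Without the control the market clears where 26242 - 5p = 5p - 5758, i.e. p* = 3200 and q* = 10242.
Because the ceiling (1625) lies below the market-clearing price, it is binding.
At p = 1625: qd = 26242 - 5·1625 = 18117 and qs = 5·1625 - 5758 = 2367.
The quantity actually transacted is the short side, supply: 2367.

2367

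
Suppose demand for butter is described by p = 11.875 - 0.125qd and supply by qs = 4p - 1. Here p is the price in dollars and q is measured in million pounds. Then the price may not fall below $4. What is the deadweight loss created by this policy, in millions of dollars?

0

Rearranging demand gives qd = 95 - 8p. Equilibrium: 95 - 8p = 4p - 1, so 96 = 12p and p* = 8, q* = 31.
The floor of 4 is below the equilibrium price 8, so it is not binding; the market clears at p* = 8, q* = 31.
Since the control does not bind, no trades are prevented and deadweight loss is zero.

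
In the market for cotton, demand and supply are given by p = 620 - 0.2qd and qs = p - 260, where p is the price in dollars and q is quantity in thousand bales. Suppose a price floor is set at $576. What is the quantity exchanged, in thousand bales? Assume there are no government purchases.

Rearranging demand gives qd = 3100 - 5p. Equilibrium: 3100 - 5p = p - 260, so 3360 = 6p and p* = 560, q* = 300.
Because the floor (576) lies above the market-clearing price, it is binding.
At p = 576: qd = 3100 - 5·576 = 220 and qs = 576 - 260 = 316.
The quantity actually transacted is the short side, demand: 220.

220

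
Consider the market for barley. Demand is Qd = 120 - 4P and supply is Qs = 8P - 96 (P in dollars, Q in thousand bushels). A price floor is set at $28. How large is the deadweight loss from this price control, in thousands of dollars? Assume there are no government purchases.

Setting quantity demanded equal to quantity supplied, 120 - 4P = 8P - 96, gives P* = 18 and Q* = 48.
The floor of 28 is above the equilibrium price 18, so it binds.
At P = 28: Qd = 120 - 4·28 = 8 and Qs = 8·28 - 96 = 128.
Quantity traded falls to 8. At Q = 8 the demand price is (120 - 8)/4 = 28 and the supply price is (96 + 8)/8 = 13.
Deadweight loss = ½ · (28 - 13) · (48 - 8) = ½ · 15 · 40 = 300.

300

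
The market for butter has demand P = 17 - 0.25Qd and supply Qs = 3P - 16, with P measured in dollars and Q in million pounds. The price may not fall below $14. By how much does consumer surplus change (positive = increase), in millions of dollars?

Rearranging demand gives Qd = 68 - 4P. In a free market, 68 - 4P = 3P - 16 gives the equilibrium P* = 12, Q* = 20.
The floor of 14 is above the equilibrium price 12, so it binds.
At P = 14: Qd = 68 - 4·14 = 12 and Qs = 3·14 - 16 = 26.
Consumer surplus without the control is ½ · (17 - 12) · 20 = 50.
With the floor, consumers buy 12 units at 14, so CS = ½ · (17 - 14) · 12 = 18.
Change in consumer surplus = 18 - 50 = -32.

-32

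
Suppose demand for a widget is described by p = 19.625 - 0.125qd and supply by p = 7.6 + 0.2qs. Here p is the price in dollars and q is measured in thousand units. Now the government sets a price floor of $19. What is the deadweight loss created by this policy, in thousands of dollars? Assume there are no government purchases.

Rearranging demand gives qd = 157 - 8p; rearranging supply gives qs = 5p - 38. In a free market, 157 - 8p = 5p - 38 gives the equilibrium p* = 15, q* = 37.
Since 19 > 15, the floor is binding.
At p = 19: qd = 157 - 8·19 = 5 and qs = 5·19 - 38 = 57.
Quantity traded falls to 5. At q = 5 the demand price is (157 - 5)/8 = 19 and the supply price is (38 + 5)/5 = 8.6.
Deadweight loss = ½ · (19 - 8.6) · (37 - 5) = ½ · 10.4 · 32 = 166.4.

166.4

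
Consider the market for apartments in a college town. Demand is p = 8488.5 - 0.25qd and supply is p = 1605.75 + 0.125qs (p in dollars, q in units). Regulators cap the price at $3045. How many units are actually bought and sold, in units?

Rearranging demand gives qd = 33954 - 4p; rearranging supply gives qs = 8p - 12846. Without the control the market clears where 33954 - 4p = 8p - 12846, i.e. p* = 3900 and q* = 18354.
Since 3045 < 3900, the ceiling is binding.
At p = 3045: qd = 33954 - 4·3045 = 21774 and qs = 8·3045 - 12846 = 11514.
The quantity actually transacted is the short side, supply: 11514.

11514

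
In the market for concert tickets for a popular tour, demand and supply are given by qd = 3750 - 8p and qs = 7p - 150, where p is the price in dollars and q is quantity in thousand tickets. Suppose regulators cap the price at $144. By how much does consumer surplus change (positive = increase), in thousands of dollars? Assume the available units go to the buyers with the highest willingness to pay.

58319

Equilibrium: 3750 - 8p = 7p - 150, so 3900 = 15p and p* = 260, q* = 1670.
The ceiling of 144 is below the equilibrium price 260, so it binds.
At p = 144: qd = 3750 - 8·144 = 2598 and qs = 7·144 - 150 = 858.
Consumer surplus without the control is ½ · (468.75 - 260) · 1670 = 174306.25.
With the ceiling, 858 units are sold at 144 (assume they go to the highest-value buyers). The demand price at q = 858 is 361.5, so CS = ½ · [(468.75 - 144) + (361.5 - 144)] · 858 = 232625.25.
Change in consumer surplus = 232625.25 - 174306.25 = 58319.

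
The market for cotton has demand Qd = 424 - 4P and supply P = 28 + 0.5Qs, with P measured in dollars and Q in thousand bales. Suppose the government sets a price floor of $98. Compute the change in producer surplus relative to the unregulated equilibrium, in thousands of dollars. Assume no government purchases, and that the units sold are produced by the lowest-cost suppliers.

-720

Rearranging supply gives Qs = 2P - 56. Equilibrium: 424 - 4P = 2P - 56, so 480 = 6P and P* = 80, Q* = 104.
The floor of 98 is above the equilibrium price 80, so it binds.
At P = 98: Qd = 424 - 4·98 = 32 and Qs = 2·98 - 56 = 140.
Producer surplus without the control is ½ · (80 - 28) · 104 = 2704.
With the floor, 32 units are sold at 98. The supply price at Q = 32 is 44, so PS = ½ · [(98 - 28) + (98 - 44)] · 32 = 1984.
Change in producer surplus = 1984 - 2704 = -720.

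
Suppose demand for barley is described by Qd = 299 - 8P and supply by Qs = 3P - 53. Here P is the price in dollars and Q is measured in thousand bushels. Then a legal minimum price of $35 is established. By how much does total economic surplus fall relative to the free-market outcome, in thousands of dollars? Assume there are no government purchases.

Equilibrium: 299 - 8P = 3P - 53, so 352 = 11P and P* = 32, Q* = 43.
Since 35 > 32, the floor is binding.
At P = 35: Qd = 299 - 8·35 = 19 and Qs = 3·35 - 53 = 52.
Quantity traded falls to 19. At Q = 19 the demand price is (299 - 19)/8 = 35 and the supply price is (53 + 19)/3 = 24.
Deadweight loss = ½ · (35 - 24) · (43 - 19) = ½ · 11 · 24 = 132.

132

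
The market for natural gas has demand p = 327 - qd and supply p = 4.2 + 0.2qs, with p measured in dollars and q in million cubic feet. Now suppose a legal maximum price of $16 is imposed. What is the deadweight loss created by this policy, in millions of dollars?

Rearranging demand gives qd = 327 - p; rearranging supply gives qs = 5p - 21. Equilibrium: 327 - p = 5p - 21, so 348 = 6p and p* = 58, q* = 269.
Because the ceiling (16) lies below the market-clearing price, it is binding.
At p = 16: qd = 327 - 16 = 311 and qs = 5·16 - 21 = 59.
Quantity traded falls to 59. At q = 59 the demand price is 327 - 59 = 268 and the supply price is (21 + 59)/5 = 16.
Deadweight loss = ½ · (268 - 16) · (269 - 59) = ½ · 252 · 210 = 26460.

26460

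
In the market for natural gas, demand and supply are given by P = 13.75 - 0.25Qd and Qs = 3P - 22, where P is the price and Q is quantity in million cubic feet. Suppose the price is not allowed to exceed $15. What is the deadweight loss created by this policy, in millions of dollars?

Rearranging demand gives Qd = 55 - 4P. Equilibrium: 55 - 4P = 3P - 22, so 77 = 7P and P* = 11, Q* = 11.
The ceiling of 15 is above the equilibrium price 11, so it is not binding; the market clears at P* = 11, Q* = 11.
Since the control does not bind, no trades are prevented and deadweight loss is zero.

0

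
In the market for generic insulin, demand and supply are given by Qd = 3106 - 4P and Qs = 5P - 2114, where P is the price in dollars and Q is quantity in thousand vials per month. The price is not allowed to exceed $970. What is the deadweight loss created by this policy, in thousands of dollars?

Equilibrium: 3106 - 4P = 5P - 2114, so 5220 = 9P and P* = 580, Q* = 786.
The ceiling of 970 is above the equilibrium price 580, so it is not binding; the market clears at P* = 580, Q* = 786.
Since the control does not bind, no trades are prevented and deadweight loss is zero.

0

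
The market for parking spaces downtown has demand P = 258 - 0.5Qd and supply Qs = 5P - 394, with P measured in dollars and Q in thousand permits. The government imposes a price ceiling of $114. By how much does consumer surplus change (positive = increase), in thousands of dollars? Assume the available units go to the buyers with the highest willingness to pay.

Rearranging demand gives Qd = 516 - 2P. In a free market, 516 - 2P = 5P - 394 gives the equilibrium P* = 130, Q* = 256.
Since 114 < 130, the ceiling is binding.
At P = 114: Qd = 516 - 2·114 = 288 and Qs = 5·114 - 394 = 176.
Consumer surplus without the control is ½ · (258 - 130) · 256 = 16384.
With the ceiling, 176 units are sold at 114 (assume they go to the highest-value buyers). The demand price at Q = 176 is 170, so CS = ½ · [(258 - 114) + (170 - 114)] · 176 = 17600.
Change in consumer surplus = 17600 - 16384 = 1216.

1216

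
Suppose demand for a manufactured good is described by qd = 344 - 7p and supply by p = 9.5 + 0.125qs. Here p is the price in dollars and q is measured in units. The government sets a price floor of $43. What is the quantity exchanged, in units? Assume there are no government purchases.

43

Rearranging supply gives qs = 8p - 76. Without the control the market clears where 344 - 7p = 8p - 76, i.e. p* = 28 and q* = 148.
The floor of 43 is above the equilibrium price 28, so it binds.
At p = 43: qd = 344 - 7·43 = 43 and qs = 8·43 - 76 = 268.
The quantity actually transacted is the short side, demand: 43.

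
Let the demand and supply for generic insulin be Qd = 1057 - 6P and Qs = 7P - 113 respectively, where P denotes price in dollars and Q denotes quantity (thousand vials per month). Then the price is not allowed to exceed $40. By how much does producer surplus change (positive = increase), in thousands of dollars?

-17100

Equilibrium: 1057 - 6P = 7P - 113, so 1170 = 13P and P* = 90, Q* = 517.
Since 40 < 90, the ceiling is binding.
At P = 40: Qd = 1057 - 6·40 = 817 and Qs = 7·40 - 113 = 167.
Producer surplus without the control is ½ · (90 - 113/7) · 517 = 267289/14.
With the ceiling, producers sell 167 units at 40, so PS = ½ · (40 - 113/7) · 167 = 27889/14.
Change in producer surplus = 27889/14 - 267289/14 = -17100.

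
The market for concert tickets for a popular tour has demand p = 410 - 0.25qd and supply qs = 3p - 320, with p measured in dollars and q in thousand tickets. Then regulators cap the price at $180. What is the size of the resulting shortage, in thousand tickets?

Rearranging demand gives qd = 1640 - 4p. Setting quantity demanded equal to quantity supplied, 1640 - 4p = 3p - 320, gives p* = 280 and q* = 520.
The ceiling of 180 is below the equilibrium price 280, so it binds.
At p = 180: qd = 1640 - 4·180 = 920 and qs = 3·180 - 320 = 220.
Shortage = qd - qs = 920 - 220 = 700.

700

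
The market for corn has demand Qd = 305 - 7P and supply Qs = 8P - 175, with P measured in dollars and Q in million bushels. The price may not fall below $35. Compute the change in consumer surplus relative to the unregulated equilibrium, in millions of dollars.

-211.5

Without the control the market clears where 305 - 7P = 8P - 175, i.e. P* = 32 and Q* = 81.
Because the floor (35) lies above the market-clearing price, it is binding.
At P = 35: Qd = 305 - 7·35 = 60 and Qs = 8·35 - 175 = 105.
Consumer surplus without the control is ½ · (305/7 - 32) · 81 = 6561/14.
With the floor, consumers buy 60 units at 35, so CS = ½ · (305/7 - 35) · 60 = 1800/7.
Change in consumer surplus = 1800/7 - 6561/14 = -211.5.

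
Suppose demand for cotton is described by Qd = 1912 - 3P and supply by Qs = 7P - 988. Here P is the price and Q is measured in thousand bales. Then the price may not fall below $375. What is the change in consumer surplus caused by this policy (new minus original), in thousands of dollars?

Setting quantity demanded equal to quantity supplied, 1912 - 3P = 7P - 988, gives P* = 290 and Q* = 1042.
Since 375 > 290, the floor is binding.
At P = 375: Qd = 1912 - 3·375 = 787 and Qs = 7·375 - 988 = 1637.
Consumer surplus without the control is ½ · (1912/3 - 290) · 1042 = 542882/3.
With the floor, consumers buy 787 units at 375, so CS = ½ · (1912/3 - 375) · 787 = 619369/6.
Change in consumer surplus = 619369/6 - 542882/3 = -77732.5.

-77732.5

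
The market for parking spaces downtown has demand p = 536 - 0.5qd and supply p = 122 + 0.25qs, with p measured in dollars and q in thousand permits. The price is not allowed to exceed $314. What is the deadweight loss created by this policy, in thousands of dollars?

0

Rearranging demand gives qd = 1072 - 2p; rearranging supply gives qs = 4p - 488. Without the control the market clears where 1072 - 2p = 4p - 488, i.e. p* = 260 and q* = 552.
The ceiling of 314 is above the equilibrium price 260, so it is not binding; the market clears at p* = 260, q* = 552.
Since the control does not bind, no trades are prevented and deadweight loss is zero.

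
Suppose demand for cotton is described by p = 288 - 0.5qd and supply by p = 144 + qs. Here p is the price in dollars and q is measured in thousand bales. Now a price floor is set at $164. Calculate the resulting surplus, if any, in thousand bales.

0

Rearranging demand gives qd = 576 - 2p; rearranging supply gives qs = p - 144. Without the control the market clears where 576 - 2p = p - 144, i.e. p* = 240 and q* = 96.
Since 164 is below p* = 240, the floor does not bind and the free-market outcome prevails.
Since the control does not bind, there is no surplus.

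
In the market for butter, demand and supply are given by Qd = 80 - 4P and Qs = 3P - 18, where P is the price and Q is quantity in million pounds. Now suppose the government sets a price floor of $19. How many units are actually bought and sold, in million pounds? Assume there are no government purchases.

In a free market, 80 - 4P = 3P - 18 gives the equilibrium P* = 14, Q* = 24.
Since 19 > 14, the floor is binding.
At P = 19: Qd = 80 - 4·19 = 4 and Qs = 3·19 - 18 = 39.
The quantity actually transacted is the short side, demand: 4.

4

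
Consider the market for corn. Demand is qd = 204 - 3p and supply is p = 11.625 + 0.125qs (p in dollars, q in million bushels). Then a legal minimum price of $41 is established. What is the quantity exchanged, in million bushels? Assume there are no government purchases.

Rearranging supply gives qs = 8p - 93. Setting quantity demanded equal to quantity supplied, 204 - 3p = 8p - 93, gives p* = 27 and q* = 123.
Since 41 > 27, the floor is binding.
At p = 41: qd = 204 - 3·41 = 81 and qs = 8·41 - 93 = 235.
The quantity actually transacted is the short side, demand: 81.

81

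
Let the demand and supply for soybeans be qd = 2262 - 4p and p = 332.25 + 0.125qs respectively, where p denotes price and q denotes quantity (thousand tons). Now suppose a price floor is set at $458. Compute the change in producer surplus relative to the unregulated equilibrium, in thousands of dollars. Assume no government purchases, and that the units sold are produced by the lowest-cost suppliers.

18336

Rearranging supply gives qs = 8p - 2658. In a free market, 2262 - 4p = 8p - 2658 gives the equilibrium p* = 410, q* = 622.
Because the floor (458) lies above the market-clearing price, it is binding.
At p = 458: qd = 2262 - 4·458 = 430 and qs = 8·458 - 2658 = 1006.
Producer surplus without the control is ½ · (410 - 332.25) · 622 = 24180.25.
With the floor, 430 units are sold at 458. The supply price at q = 430 is 386, so PS = ½ · [(458 - 332.25) + (458 - 386)] · 430 = 42516.25.
Change in producer surplus = 42516.25 - 24180.25 = 18336.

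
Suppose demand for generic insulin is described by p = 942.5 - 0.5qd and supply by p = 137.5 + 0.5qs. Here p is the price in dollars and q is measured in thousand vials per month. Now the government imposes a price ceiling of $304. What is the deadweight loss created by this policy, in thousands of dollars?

111392

Rearranging demand gives qd = 1885 - 2p; rearranging supply gives qs = 2p - 275. Equilibrium: 1885 - 2p = 2p - 275, so 2160 = 4p and p* = 540, q* = 805.
Since 304 < 540, the ceiling is binding.
At p = 304: qd = 1885 - 2·304 = 1277 and qs = 2·304 - 275 = 333.
Quantity traded falls to 333. At q = 333 the demand price is (1885 - 333)/2 = 776 and the supply price is (275 + 333)/2 = 304.
Deadweight loss = ½ · (776 - 304) · (805 - 333) = ½ · 472 · 472 = 111392.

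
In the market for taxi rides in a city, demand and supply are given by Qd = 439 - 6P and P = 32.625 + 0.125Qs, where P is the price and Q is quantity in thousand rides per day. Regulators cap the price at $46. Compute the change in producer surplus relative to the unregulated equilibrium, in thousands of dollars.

-492

Rearranging supply gives Qs = 8P - 261. In a free market, 439 - 6P = 8P - 261 gives the equilibrium P* = 50, Q* = 139.
The ceiling of 46 is below the equilibrium price 50, so it binds.
At P = 46: Qd = 439 - 6·46 = 163 and Qs = 8·46 - 261 = 107.
Producer surplus without the control is ½ · (50 - 32.625) · 139 = 1207.5625.
With the ceiling, producers sell 107 units at 46, so PS = ½ · (46 - 32.625) · 107 = 715.5625.
Change in producer surplus = 715.5625 - 1207.5625 = -492.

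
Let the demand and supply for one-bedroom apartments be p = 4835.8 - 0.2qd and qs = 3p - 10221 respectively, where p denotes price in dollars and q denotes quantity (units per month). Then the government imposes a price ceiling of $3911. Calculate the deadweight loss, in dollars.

Rearranging demand gives qd = 24179 - 5p. Setting quantity demanded equal to quantity supplied, 24179 - 5p = 3p - 10221, gives p* = 4300 and q* = 2679.
Since 3911 < 4300, the ceiling is binding.
At p = 3911: qd = 24179 - 5·3911 = 4624 and qs = 3·3911 - 10221 = 1512.
Quantity traded falls to 1512. At q = 1512 the demand price is (24179 - 1512)/5 = 4533.4 and the supply price is (10221 + 1512)/3 = 3911.
Deadweight loss = ½ · (4533.4 - 3911) · (2679 - 1512) = ½ · 622.4 · 1167 = 363170.4.

363170.4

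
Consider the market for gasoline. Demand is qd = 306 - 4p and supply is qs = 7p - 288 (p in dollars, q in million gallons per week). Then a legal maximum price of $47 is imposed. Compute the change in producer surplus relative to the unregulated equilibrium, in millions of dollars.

-458.5

In a free market, 306 - 4p = 7p - 288 gives the equilibrium p* = 54, q* = 90.
The ceiling of 47 is below the equilibrium price 54, so it binds.
At p = 47: qd = 306 - 4·47 = 118 and qs = 7·47 - 288 = 41.
Producer surplus without the control is ½ · (54 - 288/7) · 90 = 4050/7.
With the ceiling, producers sell 41 units at 47, so PS = ½ · (47 - 288/7) · 41 = 1681/14.
Change in producer surplus = 1681/14 - 4050/7 = -458.5.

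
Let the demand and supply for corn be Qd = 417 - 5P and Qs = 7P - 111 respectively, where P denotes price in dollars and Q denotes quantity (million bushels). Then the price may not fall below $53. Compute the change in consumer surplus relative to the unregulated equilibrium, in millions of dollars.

-1570.5

In a free market, 417 - 5P = 7P - 111 gives the equilibrium P* = 44, Q* = 197.
Since 53 > 44, the floor is binding.
At P = 53: Qd = 417 - 5·53 = 152 and Qs = 7·53 - 111 = 260.
Consumer surplus without the control is ½ · (83.4 - 44) · 197 = 3880.9.
With the floor, consumers buy 152 units at 53, so CS = ½ · (83.4 - 53) · 152 = 2310.4.
Change in consumer surplus = 2310.4 - 3880.9 = -1570.5.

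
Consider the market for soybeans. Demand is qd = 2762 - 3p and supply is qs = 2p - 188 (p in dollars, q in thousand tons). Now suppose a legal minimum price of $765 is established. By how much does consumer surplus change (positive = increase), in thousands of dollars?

-127662.5

Equilibrium: 2762 - 3p = 2p - 188, so 2950 = 5p and p* = 590, q* = 992.
Since 765 > 590, the floor is binding.
At p = 765: qd = 2762 - 3·765 = 467 and qs = 2·765 - 188 = 1342.
Consumer surplus without the control is ½ · (2762/3 - 590) · 992 = 492032/3.
With the floor, consumers buy 467 units at 765, so CS = ½ · (2762/3 - 765) · 467 = 218089/6.
Change in consumer surplus = 218089/6 - 492032/3 = -127662.5.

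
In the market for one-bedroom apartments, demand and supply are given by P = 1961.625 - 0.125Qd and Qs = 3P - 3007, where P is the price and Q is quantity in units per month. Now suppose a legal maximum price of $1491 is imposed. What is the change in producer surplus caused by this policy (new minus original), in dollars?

-371915.5

Rearranging demand gives Qd = 15693 - 8P. In a free market, 15693 - 8P = 3P - 3007 gives the equilibrium P* = 1700, Q* = 2093.
The ceiling of 1491 is below the equilibrium price 1700, so it binds.
At P = 1491: Qd = 15693 - 8·1491 = 3765 and Qs = 3·1491 - 3007 = 1466.
Producer surplus without the control is ½ · (1700 - 3007/3) · 2093 = 4380649/6.
With the ceiling, producers sell 1466 units at 1491, so PS = ½ · (1491 - 3007/3) · 1466 = 1074578/3.
Change in producer surplus = 1074578/3 - 4380649/6 = -371915.5.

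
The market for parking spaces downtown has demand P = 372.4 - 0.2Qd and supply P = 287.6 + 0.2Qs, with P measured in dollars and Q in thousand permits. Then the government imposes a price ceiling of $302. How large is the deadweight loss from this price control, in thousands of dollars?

3920

Rearranging demand gives Qd = 1862 - 5P; rearranging supply gives Qs = 5P - 1438. In a free market, 1862 - 5P = 5P - 1438 gives the equilibrium P* = 330, Q* = 212.
Since 302 < 330, the ceiling is binding.
At P = 302: Qd = 1862 - 5·302 = 352 and Qs = 5·302 - 1438 = 72.
Quantity traded falls to 72. At Q = 72 the demand price is (1862 - 72)/5 = 358 and the supply price is (1438 + 72)/5 = 302.
Deadweight loss = ½ · (358 - 302) · (212 - 72) = ½ · 56 · 140 = 3920.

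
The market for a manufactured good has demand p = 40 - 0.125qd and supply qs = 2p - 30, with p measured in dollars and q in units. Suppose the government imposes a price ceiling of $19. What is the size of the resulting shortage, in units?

160

Rearranging demand gives qd = 320 - 8p. In a free market, 320 - 8p = 2p - 30 gives the equilibrium p* = 35, q* = 40.
Because the ceiling (19) lies below the market-clearing price, it is binding.
At p = 19: qd = 320 - 8·19 = 168 and qs = 2·19 - 30 = 8.
Shortage = qd - qs = 168 - 8 = 160.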